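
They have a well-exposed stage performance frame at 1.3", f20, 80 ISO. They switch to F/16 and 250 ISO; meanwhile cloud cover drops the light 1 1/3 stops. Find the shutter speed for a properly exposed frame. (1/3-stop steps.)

0.6 s

Scene light: 1 1/3 stops darker.
Aperture: f/20 → f/18 → f/16 — 2/3 stop wider (brighter).
ISO: 80 → 100 → 125 → 160 → 200 → 250 — 1 2/3 stops higher (brighter).
Net so far: 1 stop brighter. Shutter speed: 1.3 → 1 → 0.8 → 0.6.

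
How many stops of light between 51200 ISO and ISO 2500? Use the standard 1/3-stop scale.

51200 → 40000 → 32000 → 25600 → 20000 → 16000 → 12800 → 10000 → 8000 → 6400 → 5000 → 4000 → 3200 → 2500 — count the steps: 13 third-stops = 4 1/3 stops.

4 1/3 stops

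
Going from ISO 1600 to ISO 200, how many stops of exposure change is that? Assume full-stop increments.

3 stops

1600 → 800 → 400 → 200 — count the steps: 3 stops.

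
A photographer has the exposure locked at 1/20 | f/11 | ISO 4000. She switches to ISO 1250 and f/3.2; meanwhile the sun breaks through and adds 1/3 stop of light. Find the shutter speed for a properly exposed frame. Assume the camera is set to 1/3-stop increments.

Scene light: 1/3 stop brighter.
ISO: 4000 → 3200 → 2500 → 2000 → 1600 → 1250 — 1 2/3 stops dropped (darker).
Aperture: f/11 → f/10 → f/9 → f/8 → f/7.1 → f/6.3 → f/5.6 → f/5 → f/4.5 → f/4 → f/3.5 → f/3.2 — 3 2/3 stops opened up (brighter).
Net so far: 2 1/3 stops brighter. Shutter speed: 1/20 → 1/25 → 1/30 → 1/40 → 1/50 → 1/60 → 1/80 → 1/100.

1/100s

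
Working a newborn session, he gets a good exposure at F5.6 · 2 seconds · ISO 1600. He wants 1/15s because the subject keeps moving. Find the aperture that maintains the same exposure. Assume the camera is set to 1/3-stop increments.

Shutter speed: 2 → 1.6 → 1.3 → 1 → 0.8 → 0.6 → 0.5 → 0.4 → 0.3 → 1/4 → 1/5 → 1/6 → 1/8 → 1/10 → 1/13 → 1/15 — 5 stops shorter (darker).
Need 5 stops brighter from the aperture: f/5.6 → f/5 → f/4.5 → f/4 → f/3.5 → f/3.2 → f/2.8 → f/2.5 → f/2.2 → f/2 → f/1.8 → f/1.6 → f/1.4 → f/1.2 → f/1.1 → f/1.0.

f/1.0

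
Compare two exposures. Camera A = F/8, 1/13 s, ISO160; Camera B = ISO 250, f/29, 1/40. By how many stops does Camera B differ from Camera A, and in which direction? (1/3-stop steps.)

Aperture: f/8 → f/9 → f/10 → f/11 → f/13 → f/14 → f/16 → f/18 → f/20 → f/22 → f/25 → f/29 — 3 2/3 stops stopped down (darker).
Shutter speed: 1/13 → 1/15 → 1/20 → 1/25 → 1/30 → 1/40 — 1 2/3 stops faster (darker).
ISO: 160 → 200 → 250 — 2/3 stop higher (brighter).
Net: −3 2/3 −1 2/3 +2/3 = −4 2/3 stops.

4 2/3 stops darker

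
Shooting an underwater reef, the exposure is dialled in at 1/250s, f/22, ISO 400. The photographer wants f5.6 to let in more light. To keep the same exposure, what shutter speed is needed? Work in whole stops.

1/4000s

Aperture: f/22 → f/16 → f/11 → f/8 → f/5.6 — 4 stops wider (brighter).
Need 4 stops darker from the shutter speed: 1/250 → 1/500 → 1/1000 → 1/2000 → 1/4000.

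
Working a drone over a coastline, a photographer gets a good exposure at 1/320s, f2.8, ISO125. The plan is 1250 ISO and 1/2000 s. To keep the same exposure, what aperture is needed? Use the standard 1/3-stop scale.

f/3.5

ISO: 125 → 160 → 200 → 250 → 320 → 400 → 500 → 640 → 800 → 1000 → 1250 — 3 1/3 stops higher (brighter).
Shutter speed: 1/320 → 1/400 → 1/500 → 1/640 → 1/800 → 1/1000 → 1/1250 → 1/1600 → 1/2000 — 2 2/3 stops faster (darker).
Net change so far: 2/3 stop brighter. Offset with the aperture: f/2.8 → f/3.2 → f/3.5.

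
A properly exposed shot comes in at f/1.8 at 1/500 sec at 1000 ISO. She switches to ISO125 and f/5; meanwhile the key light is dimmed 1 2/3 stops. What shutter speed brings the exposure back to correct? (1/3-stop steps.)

Scene light: 1 2/3 stops darker.
ISO: 1000 → 800 → 640 → 500 → 400 → 320 → 250 → 200 → 160 → 125 — 3 stops dropped (darker).
Aperture: f/1.8 → f/2 → f/2.2 → f/2.5 → f/2.8 → f/3.2 → f/3.5 → f/4 → f/4.5 → f/5 — 3 stops stopped down (darker).
Net so far: 7 2/3 stops darker. Shutter speed: 1/500 → 1/400 → 1/320 → 1/250 → 1/200 → 1/160 → 1/125 → 1/100 → 1/80 → 1/60 → 1/50 → 1/40 → 1/30 → 1/25 → 1/20 → 1/15 → 1/13 → 1/10 → 1/8 → 1/6 → 1/5 → 1/4 → 0.3 → 0.4.

0.4 s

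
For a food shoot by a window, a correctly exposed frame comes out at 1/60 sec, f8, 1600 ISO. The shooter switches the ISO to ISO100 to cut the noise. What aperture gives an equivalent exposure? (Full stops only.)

ISO: 1600 → 800 → 400 → 200 → 100 — 4 stops dropped (darker).
Need 4 stops brighter from the aperture: f/8 → f/5.6 → f/4 → f/2.8 → f/2.

f/2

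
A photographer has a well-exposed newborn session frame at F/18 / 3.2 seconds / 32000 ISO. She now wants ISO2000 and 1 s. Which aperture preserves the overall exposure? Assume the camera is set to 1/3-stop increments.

ISO: 32000 → 25600 → 20000 → 16000 → 12800 → 10000 → 8000 → 6400 → 5000 → 4000 → 3200 → 2500 → 2000 — 4 stops dropped (darker).
Shutter speed: 3.2 → 2.5 → 2 → 1.6 → 1.3 → 1 — 1 2/3 stops shorter (darker).
Net change so far: 5 2/3 stops darker. Offset with the aperture: f/18 → f/16 → f/14 → f/13 → f/11 → f/10 → f/9 → f/8 → f/7.1 → f/6.3 → f/5.6 → f/5 → f/4.5 → f/4 → f/3.5 → f/3.2 → f/2.8 → f/2.5.

f/2.5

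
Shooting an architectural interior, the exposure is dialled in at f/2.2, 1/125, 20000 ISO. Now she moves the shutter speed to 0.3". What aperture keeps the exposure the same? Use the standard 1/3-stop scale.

f/14

Shutter speed: 1/125 → 1/100 → 1/80 → 1/60 → 1/50 → 1/40 → 1/30 → 1/25 → 1/20 → 1/15 → 1/13 → 1/10 → 1/8 → 1/6 → 1/5 → 1/4 → 0.3 — 5 1/3 stops longer (brighter).
Need 5 1/3 stops darker from the aperture: f/2.2 → f/2.5 → f/2.8 → f/3.2 → f/3.5 → f/4 → f/4.5 → f/5 → f/5.6 → f/6.3 → f/7.1 → f/8 → f/9 → f/10 → f/11 → f/13 → f/14.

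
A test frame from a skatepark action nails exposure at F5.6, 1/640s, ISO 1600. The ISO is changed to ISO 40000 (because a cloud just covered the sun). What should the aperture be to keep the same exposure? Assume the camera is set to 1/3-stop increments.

ISO: 1600 → 2000 → 2500 → 3200 → 4000 → 5000 → 6400 → 8000 → 10000 → 12800 → 16000 → 20000 → 25600 → 32000 → 40000 — 4 2/3 stops raised (brighter).
Need 4 2/3 stops darker from the aperture: f/5.6 → f/6.3 → f/7.1 → f/8 → f/9 → f/10 → f/11 → f/13 → f/14 → f/16 → f/18 → f/20 → f/22 → f/25 → f/29.

f/29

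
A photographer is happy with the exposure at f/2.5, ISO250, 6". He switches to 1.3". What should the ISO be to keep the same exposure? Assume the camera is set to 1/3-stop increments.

Shutter speed: 6 → 5 → 4 → 3.2 → 2.5 → 2 → 1.6 → 1.3 — 2 1/3 stops faster (darker).
Need 2 1/3 stops brighter from the ISO: 250 → 320 → 400 → 500 → 640 → 800 → 1000 → 1250.

ISO 1250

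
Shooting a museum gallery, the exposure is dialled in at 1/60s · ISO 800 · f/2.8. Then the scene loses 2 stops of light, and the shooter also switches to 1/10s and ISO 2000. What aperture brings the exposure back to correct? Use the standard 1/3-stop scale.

Scene light: 2 stops darker.
Shutter speed: 1/60 → 1/50 → 1/40 → 1/30 → 1/25 → 1/20 → 1/15 → 1/13 → 1/10 — 2 2/3 stops longer (brighter).
ISO: 800 → 1000 → 1250 → 1600 → 2000 — 1 1/3 stops raised (brighter).
Net so far: 2 stops brighter. Aperture: f/2.8 → f/3.2 → f/3.5 → f/4 → f/4.5 → f/5 → f/5.6.

f/5.6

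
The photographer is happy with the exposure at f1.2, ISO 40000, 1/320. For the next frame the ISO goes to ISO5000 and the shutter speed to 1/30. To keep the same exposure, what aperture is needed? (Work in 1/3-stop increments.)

f/1.4

ISO: 40000 → 32000 → 25600 → 20000 → 16000 → 12800 → 10000 → 8000 → 6400 → 5000 — 3 stops lower (darker).
Shutter speed: 1/320 → 1/250 → 1/200 → 1/160 → 1/125 → 1/100 → 1/80 → 1/60 → 1/50 → 1/40 → 1/30 — 3 1/3 stops slower (brighter).
Net change so far: 1/3 stop brighter. Offset with the aperture: f/1.2 → f/1.4.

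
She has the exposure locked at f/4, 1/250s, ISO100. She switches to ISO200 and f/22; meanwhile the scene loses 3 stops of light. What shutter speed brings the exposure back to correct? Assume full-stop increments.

1/2s

Scene light: 3 stops darker.
ISO: 100 → 200 — 1 stop higher (brighter).
Aperture: f/4 → f/5.6 → f/8 → f/11 → f/16 → f/22 — 5 stops narrower (darker).
Net so far: 7 stops darker. Shutter speed: 1/250 → 1/125 → 1/60 → 1/30 → 1/15 → 1/8 → 1/4 → 1/2.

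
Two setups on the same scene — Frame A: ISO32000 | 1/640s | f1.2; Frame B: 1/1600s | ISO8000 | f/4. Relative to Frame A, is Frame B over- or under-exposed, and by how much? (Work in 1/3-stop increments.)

6 2/3 stops darker

Aperture: f/1.2 → f/1.4 → f/1.6 → f/1.8 → f/2 → f/2.2 → f/2.5 → f/2.8 → f/3.2 → f/3.5 → f/4 — 3 1/3 stops narrower (darker).
Shutter speed: 1/640 → 1/800 → 1/1000 → 1/1250 → 1/1600 — 1 1/3 stops faster (darker).
ISO: 32000 → 25600 → 20000 → 16000 → 12800 → 10000 → 8000 — 2 stops lower (darker).
Net: −3 1/3 −1 1/3 −2 = −6 2/3 stops.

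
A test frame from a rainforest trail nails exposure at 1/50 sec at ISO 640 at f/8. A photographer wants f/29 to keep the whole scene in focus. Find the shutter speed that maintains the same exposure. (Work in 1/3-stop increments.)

Aperture: f/8 → f/9 → f/10 → f/11 → f/13 → f/14 → f/16 → f/18 → f/20 → f/22 → f/25 → f/29 — 3 2/3 stops stopped down (darker).
Need 3 2/3 stops brighter from the shutter speed: 1/50 → 1/40 → 1/30 → 1/25 → 1/20 → 1/15 → 1/13 → 1/10 → 1/8 → 1/6 → 1/5 → 1/4.

1/4s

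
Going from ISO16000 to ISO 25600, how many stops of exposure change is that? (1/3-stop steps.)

2/3 stop

16000 → 20000 → 25600 — count the steps: 2 third-stops = 2/3 stop.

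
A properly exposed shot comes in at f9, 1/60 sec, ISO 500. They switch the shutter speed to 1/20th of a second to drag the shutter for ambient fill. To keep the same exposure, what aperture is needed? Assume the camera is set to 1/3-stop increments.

f/16

Shutter speed: 1/60 → 1/50 → 1/40 → 1/30 → 1/25 → 1/20 — 1 2/3 stops slower (brighter).
Need 1 2/3 stops darker from the aperture: f/9 → f/10 → f/11 → f/13 → f/14 → f/16.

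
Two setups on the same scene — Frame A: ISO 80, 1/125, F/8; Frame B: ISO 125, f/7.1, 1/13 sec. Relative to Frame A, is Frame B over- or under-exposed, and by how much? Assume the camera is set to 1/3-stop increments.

Aperture: f/8 → f/7.1 — 1/3 stop larger aperture (brighter).
Shutter speed: 1/125 → 1/100 → 1/80 → 1/60 → 1/50 → 1/40 → 1/30 → 1/25 → 1/20 → 1/15 → 1/13 — 3 1/3 stops longer (brighter).
ISO: 80 → 100 → 125 — 2/3 stop higher (brighter).
Net: +1/3 +3 1/3 +2/3 = +4 1/3 stops.

4 1/3 stops brighter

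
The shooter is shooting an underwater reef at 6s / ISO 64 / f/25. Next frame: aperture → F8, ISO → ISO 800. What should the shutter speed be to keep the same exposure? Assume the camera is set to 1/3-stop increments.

Aperture: f/25 → f/22 → f/20 → f/18 → f/16 → f/14 → f/13 → f/11 → f/10 → f/9 → f/8 — 3 1/3 stops opened up (brighter).
ISO: 64 → 80 → 100 → 125 → 160 → 200 → 250 → 320 → 400 → 500 → 640 → 800 — 3 2/3 stops raised (brighter).
Net change so far: 7 stops brighter. Offset with the shutter speed: 6 → 5 → 4 → 3.2 → 2.5 → 2 → 1.6 → 1.3 → 1 → 0.8 → 0.6 → 0.5 → 0.4 → 0.3 → 1/4 → 1/5 → 1/6 → 1/8 → 1/10 → 1/13 → 1/15 → 1/20.

1/20s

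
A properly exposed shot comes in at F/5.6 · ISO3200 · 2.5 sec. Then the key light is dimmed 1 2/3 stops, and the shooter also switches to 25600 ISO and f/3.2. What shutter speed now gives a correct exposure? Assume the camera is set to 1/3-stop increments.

0.3 s

Scene light: 1 2/3 stops darker.
ISO: 3200 → 4000 → 5000 → 6400 → 8000 → 10000 → 12800 → 16000 → 20000 → 25600 — 3 stops raised (brighter).
Aperture: f/5.6 → f/5 → f/4.5 → f/4 → f/3.5 → f/3.2 — 1 2/3 stops opened up (brighter).
Net so far: 3 stops brighter. Shutter speed: 2.5 → 2 → 1.6 → 1.3 → 1 → 0.8 → 0.6 → 0.5 → 0.4 → 0.3.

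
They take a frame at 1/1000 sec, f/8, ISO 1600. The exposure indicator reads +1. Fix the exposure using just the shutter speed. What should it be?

Overexposed by 1 stop → need 1 stop darker.
Shutter speed: 1/1000 → 1/2000.

1/2000s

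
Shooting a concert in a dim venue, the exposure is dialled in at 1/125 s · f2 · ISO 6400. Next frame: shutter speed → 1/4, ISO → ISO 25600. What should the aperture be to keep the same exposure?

Shutter speed: 1/125 → 1/60 → 1/30 → 1/15 → 1/8 → 1/4 — 5 stops slower (brighter).
ISO: 6400 → 12800 → 25600 — 2 stops raised (brighter).
Net change so far: 7 stops brighter. Offset with the aperture: f/2 → f/2.8 → f/4 → f/5.6 → f/8 → f/11 → f/16 → f/22.

f/22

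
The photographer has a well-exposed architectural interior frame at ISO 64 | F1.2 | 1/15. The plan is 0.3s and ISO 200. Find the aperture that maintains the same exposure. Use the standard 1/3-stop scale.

f/5

Shutter speed: 1/15 → 1/13 → 1/10 → 1/8 → 1/6 → 1/5 → 1/4 → 0.3 — 2 1/3 stops longer (brighter).
ISO: 64 → 80 → 100 → 125 → 160 → 200 — 1 2/3 stops raised (brighter).
Net change so far: 4 stops brighter. Offset with the aperture: f/1.2 → f/1.4 → f/1.6 → f/1.8 → f/2 → f/2.2 → f/2.5 → f/2.8 → f/3.2 → f/3.5 → f/4 → f/4.5 → f/5.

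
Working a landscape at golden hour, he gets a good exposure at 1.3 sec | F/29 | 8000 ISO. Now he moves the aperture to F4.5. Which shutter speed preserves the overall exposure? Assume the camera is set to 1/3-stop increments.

1/30s

Aperture: f/29 → f/25 → f/22 → f/20 → f/18 → f/16 → f/14 → f/13 → f/11 → f/10 → f/9 → f/8 → f/7.1 → f/6.3 → f/5.6 → f/5 → f/4.5 — 5 1/3 stops opened up (brighter).
Need 5 1/3 stops darker from the shutter speed: 1.3 → 1 → 0.8 → 0.6 → 0.5 → 0.4 → 0.3 → 1/4 → 1/5 → 1/6 → 1/8 → 1/10 → 1/13 → 1/15 → 1/20 → 1/25 → 1/30.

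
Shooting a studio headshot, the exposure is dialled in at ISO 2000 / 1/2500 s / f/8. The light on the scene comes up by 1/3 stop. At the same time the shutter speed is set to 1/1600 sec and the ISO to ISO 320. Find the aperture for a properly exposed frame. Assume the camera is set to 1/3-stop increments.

Scene light: 1/3 stop brighter.
Shutter speed: 1/2500 → 1/2000 → 1/1600 — 2/3 stop slower (brighter).
ISO: 2000 → 1600 → 1250 → 1000 → 800 → 640 → 500 → 400 → 320 — 2 2/3 stops dropped (darker).
Net so far: 1 2/3 stops darker. Aperture: f/8 → f/7.1 → f/6.3 → f/5.6 → f/5 → f/4.5.

f/4.5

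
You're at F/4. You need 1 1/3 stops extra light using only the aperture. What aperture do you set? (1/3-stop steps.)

f/2.5

Aperture: f/4 → f/3.5 → f/3.2 → f/2.8 → f/2.5 — 1 1/3 stops wider (brighter).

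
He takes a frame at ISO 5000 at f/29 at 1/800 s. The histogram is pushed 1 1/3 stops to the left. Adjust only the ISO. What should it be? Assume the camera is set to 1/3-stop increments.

Underexposed by 1 1/3 stops → need 1 1/3 stops brighter.
ISO: 5000 → 6400 → 8000 → 10000 → 12800.

ISO 12800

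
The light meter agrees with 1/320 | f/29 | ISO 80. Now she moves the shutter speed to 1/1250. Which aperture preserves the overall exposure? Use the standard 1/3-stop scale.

f/14

Shutter speed: 1/320 → 1/400 → 1/500 → 1/640 → 1/800 → 1/1000 → 1/1250 — 2 stops faster (darker).
Need 2 stops brighter from the aperture: f/29 → f/25 → f/22 → f/20 → f/18 → f/16 → f/14.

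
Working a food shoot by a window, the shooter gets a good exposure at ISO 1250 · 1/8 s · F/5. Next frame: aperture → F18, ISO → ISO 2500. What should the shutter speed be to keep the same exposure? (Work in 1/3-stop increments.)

0.8 s

Aperture: f/5 → f/5.6 → f/6.3 → f/7.1 → f/8 → f/9 → f/10 → f/11 → f/13 → f/14 → f/16 → f/18 — 3 2/3 stops stopped down (darker).
ISO: 1250 → 1600 → 2000 → 2500 — 1 stop higher (brighter).
Net change so far: 2 2/3 stops darker. Offset with the shutter speed: 1/8 → 1/6 → 1/5 → 1/4 → 0.3 → 0.4 → 0.5 → 0.6 → 0.8.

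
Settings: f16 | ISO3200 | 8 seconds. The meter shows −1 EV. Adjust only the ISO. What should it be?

ISO 6400

Underexposed by 1 stop → need 1 stop brighter.
ISO: 3200 → 6400.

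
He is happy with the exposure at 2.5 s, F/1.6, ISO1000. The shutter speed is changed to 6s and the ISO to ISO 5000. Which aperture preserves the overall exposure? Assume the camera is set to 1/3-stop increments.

Shutter speed: 2.5 → 3.2 → 4 → 5 → 6 — 1 1/3 stops slower (brighter).
ISO: 1000 → 1250 → 1600 → 2000 → 2500 → 3200 → 4000 → 5000 — 2 1/3 stops raised (brighter).
Net change so far: 3 2/3 stops brighter. Offset with the aperture: f/1.6 → f/1.8 → f/2 → f/2.2 → f/2.5 → f/2.8 → f/3.2 → f/3.5 → f/4 → f/4.5 → f/5 → f/5.6.

f/5.6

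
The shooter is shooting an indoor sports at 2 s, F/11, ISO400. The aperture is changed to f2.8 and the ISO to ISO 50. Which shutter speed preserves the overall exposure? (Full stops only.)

1 s

Aperture: f/11 → f/8 → f/5.6 → f/4 → f/2.8 — 4 stops opened up (brighter).
ISO: 400 → 200 → 100 → 50 — 3 stops dropped (darker).
Net change so far: 1 stop brighter. Offset with the shutter speed: 2 → 1.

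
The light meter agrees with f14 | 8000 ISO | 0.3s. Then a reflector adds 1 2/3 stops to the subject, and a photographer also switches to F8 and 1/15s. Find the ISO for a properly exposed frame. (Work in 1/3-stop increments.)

ISO 4000

Scene light: 1 2/3 stops brighter.
Aperture: f/14 → f/13 → f/11 → f/10 → f/9 → f/8 — 1 2/3 stops wider (brighter).
Shutter speed: 0.3 → 1/4 → 1/5 → 1/6 → 1/8 → 1/10 → 1/13 → 1/15 — 2 1/3 stops faster (darker).
Net so far: 1 stop brighter. ISO: 8000 → 6400 → 5000 → 4000.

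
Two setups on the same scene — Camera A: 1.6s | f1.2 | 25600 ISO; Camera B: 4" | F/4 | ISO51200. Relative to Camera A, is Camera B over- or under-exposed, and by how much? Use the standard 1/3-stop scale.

1 stop darker

Aperture: f/1.2 → f/1.4 → f/1.6 → f/1.8 → f/2 → f/2.2 → f/2.5 → f/2.8 → f/3.2 → f/3.5 → f/4 — 3 1/3 stops stopped down (darker).
Shutter speed: 1.6 → 2 → 2.5 → 3.2 → 4 — 1 1/3 stops longer (brighter).
ISO: 25600 → 32000 → 40000 → 51200 — 1 stop higher (brighter).
Net: −3 1/3 +1 1/3 +1 = −1 stop.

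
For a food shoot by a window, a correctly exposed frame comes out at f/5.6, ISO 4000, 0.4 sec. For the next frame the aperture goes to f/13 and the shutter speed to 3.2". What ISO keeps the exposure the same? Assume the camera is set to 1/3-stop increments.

ISO 2500

Aperture: f/5.6 → f/6.3 → f/7.1 → f/8 → f/9 → f/10 → f/11 → f/13 — 2 1/3 stops narrower (darker).
Shutter speed: 0.4 → 0.5 → 0.6 → 0.8 → 1 → 1.3 → 1.6 → 2 → 2.5 → 3.2 — 3 stops longer (brighter).
Net change so far: 2/3 stop brighter. Offset with the ISO: 4000 → 3200 → 2500.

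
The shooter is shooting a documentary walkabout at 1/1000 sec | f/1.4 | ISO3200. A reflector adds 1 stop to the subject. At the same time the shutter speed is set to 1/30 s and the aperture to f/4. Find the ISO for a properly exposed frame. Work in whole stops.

Scene light: 1 stop brighter.
Shutter speed: 1/1000 → 1/500 → 1/250 → 1/125 → 1/60 → 1/30 — 5 stops slower (brighter).
Aperture: f/1.4 → f/2 → f/2.8 → f/4 — 3 stops smaller aperture (darker).
Net so far: 3 stops brighter. ISO: 3200 → 1600 → 800 → 400.

ISO 400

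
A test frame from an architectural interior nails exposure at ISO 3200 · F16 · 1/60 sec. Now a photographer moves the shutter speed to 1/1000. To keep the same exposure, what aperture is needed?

Shutter speed: 1/60 → 1/125 → 1/250 → 1/500 → 1/1000 — 4 stops faster (darker).
Need 4 stops brighter from the aperture: f/16 → f/11 → f/8 → f/5.6 → f/4.

f/4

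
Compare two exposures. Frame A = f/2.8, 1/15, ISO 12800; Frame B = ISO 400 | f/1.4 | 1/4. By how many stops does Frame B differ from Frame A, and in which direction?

Aperture: f/2.8 → f/2 → f/1.4 — 2 stops opened up (brighter).
Shutter speed: 1/15 → 1/8 → 1/4 — 2 stops slower (brighter).
ISO: 12800 → 6400 → 3200 → 1600 → 800 → 400 — 5 stops lower (darker).
Net: +2 +2 −5 = −1 stop.

1 stop darker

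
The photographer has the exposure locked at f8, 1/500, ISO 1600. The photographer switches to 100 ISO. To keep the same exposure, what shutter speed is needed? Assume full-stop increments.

ISO: 1600 → 800 → 400 → 200 → 100 — 4 stops dropped (darker).
Need 4 stops brighter from the shutter speed: 1/500 → 1/250 → 1/125 → 1/60 → 1/30.

1/30s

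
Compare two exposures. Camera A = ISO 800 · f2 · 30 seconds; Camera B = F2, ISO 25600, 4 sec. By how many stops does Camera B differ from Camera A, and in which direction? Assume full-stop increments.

2 stops brighter

Aperture: unchanged.
Shutter speed: 30 → 15 → 8 → 4 — 3 stops shorter (darker).
ISO: 800 → 1600 → 3200 → 6400 → 12800 → 25600 — 5 stops raised (brighter).
Net: −3 +5 = +2 stops.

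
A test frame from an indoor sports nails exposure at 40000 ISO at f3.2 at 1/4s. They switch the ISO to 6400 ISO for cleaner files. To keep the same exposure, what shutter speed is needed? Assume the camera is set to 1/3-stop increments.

ISO: 40000 → 32000 → 25600 → 20000 → 16000 → 12800 → 10000 → 8000 → 6400 — 2 2/3 stops lower (darker).
Need 2 2/3 stops brighter from the shutter speed: 1/4 → 0.3 → 0.4 → 0.5 → 0.6 → 0.8 → 1 → 1.3 → 1.6.

1.6 s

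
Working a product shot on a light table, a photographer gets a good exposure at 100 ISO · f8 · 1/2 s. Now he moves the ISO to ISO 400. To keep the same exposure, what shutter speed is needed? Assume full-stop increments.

ISO: 100 → 200 → 400 — 2 stops raised (brighter).
Need 2 stops darker from the shutter speed: 1/2 → 1/4 → 1/8.

1/8s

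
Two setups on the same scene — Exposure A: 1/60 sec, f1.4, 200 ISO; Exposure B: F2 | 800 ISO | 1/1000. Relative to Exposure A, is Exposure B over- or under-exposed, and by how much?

Aperture: f/1.4 → f/2 — 1 stop stopped down (darker).
Shutter speed: 1/60 → 1/125 → 1/250 → 1/500 → 1/1000 — 4 stops faster (darker).
ISO: 200 → 400 → 800 — 2 stops higher (brighter).
Net: −1 −4 +2 = −3 stops.

3 stops darker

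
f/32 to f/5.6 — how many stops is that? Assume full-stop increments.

f/32 → f/22 → f/16 → f/11 → f/8 → f/5.6 — count the steps: 5 stops.

5 stops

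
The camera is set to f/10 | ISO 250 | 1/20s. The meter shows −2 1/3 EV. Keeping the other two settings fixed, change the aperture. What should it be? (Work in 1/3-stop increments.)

f/4.5

Underexposed by 2 1/3 stops → need 2 1/3 stops brighter.
Aperture: f/10 → f/9 → f/8 → f/7.1 → f/6.3 → f/5.6 → f/5 → f/4.5.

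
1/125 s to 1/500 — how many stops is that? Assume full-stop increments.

2 stops

1/125 → 1/250 → 1/500 — count the steps: 2 stops.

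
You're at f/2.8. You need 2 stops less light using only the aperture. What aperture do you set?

f/5.6

Aperture: f/2.8 → f/4 → f/5.6 — 2 stops smaller aperture (darker).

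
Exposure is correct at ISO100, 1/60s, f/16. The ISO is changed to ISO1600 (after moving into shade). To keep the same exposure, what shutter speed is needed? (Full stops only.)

1/1000s

ISO: 100 → 200 → 400 → 800 → 1600 — 4 stops higher (brighter).
Need 4 stops darker from the shutter speed: 1/60 → 1/125 → 1/250 → 1/500 → 1/1000.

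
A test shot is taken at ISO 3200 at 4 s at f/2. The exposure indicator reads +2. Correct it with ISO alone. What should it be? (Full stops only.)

Overexposed by 2 stops → need 2 stops darker.
ISO: 3200 → 1600 → 800.

ISO 800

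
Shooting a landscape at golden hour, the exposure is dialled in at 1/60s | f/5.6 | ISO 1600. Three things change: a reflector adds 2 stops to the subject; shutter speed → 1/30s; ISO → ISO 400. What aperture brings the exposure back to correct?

f/8

Scene light: 2 stops brighter.
Shutter speed: 1/60 → 1/30 — 1 stop longer (brighter).
ISO: 1600 → 800 → 400 — 2 stops dropped (darker).
Net so far: 1 stop brighter. Aperture: f/5.6 → f/8.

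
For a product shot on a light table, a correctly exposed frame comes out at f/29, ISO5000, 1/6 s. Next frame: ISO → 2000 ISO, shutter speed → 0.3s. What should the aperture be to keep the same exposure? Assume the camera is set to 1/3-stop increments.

f/25

ISO: 5000 → 4000 → 3200 → 2500 → 2000 — 1 1/3 stops dropped (darker).
Shutter speed: 1/6 → 1/5 → 1/4 → 0.3 — 1 stop longer (brighter).
Net change so far: 1/3 stop darker. Offset with the aperture: f/29 → f/25.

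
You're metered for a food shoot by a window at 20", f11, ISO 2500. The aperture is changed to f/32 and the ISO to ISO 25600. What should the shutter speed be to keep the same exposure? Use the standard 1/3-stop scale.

15 s

Aperture: f/11 → f/13 → f/14 → f/16 → f/18 → f/20 → f/22 → f/25 → f/29 → f/32 — 3 stops stopped down (darker).
ISO: 2500 → 3200 → 4000 → 5000 → 6400 → 8000 → 10000 → 12800 → 16000 → 20000 → 25600 — 3 1/3 stops higher (brighter).
Net change so far: 1/3 stop brighter. Offset with the shutter speed: 20 → 15.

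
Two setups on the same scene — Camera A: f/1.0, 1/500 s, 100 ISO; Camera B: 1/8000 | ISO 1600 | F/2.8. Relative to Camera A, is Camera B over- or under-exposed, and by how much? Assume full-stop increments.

3 stops darker

Aperture: f/1.0 → f/1.4 → f/2 → f/2.8 — 3 stops narrower (darker).
Shutter speed: 1/500 → 1/1000 → 1/2000 → 1/4000 → 1/8000 — 4 stops shorter (darker).
ISO: 100 → 200 → 400 → 800 → 1600 — 4 stops higher (brighter).
Net: −3 −4 +4 = −3 stops.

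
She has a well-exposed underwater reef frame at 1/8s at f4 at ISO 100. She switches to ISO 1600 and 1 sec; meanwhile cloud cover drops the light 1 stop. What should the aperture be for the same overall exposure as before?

Scene light: 1 stop darker.
ISO: 100 → 200 → 400 → 800 → 1600 — 4 stops raised (brighter).
Shutter speed: 1/8 → 1/4 → 1/2 → 1 — 3 stops slower (brighter).
Net so far: 6 stops brighter. Aperture: f/4 → f/5.6 → f/8 → f/11 → f/16 → f/22 → f/32.

f/32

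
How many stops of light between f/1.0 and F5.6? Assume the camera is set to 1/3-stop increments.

f/1.0 → f/1.1 → f/1.2 → f/1.4 → f/1.6 → f/1.8 → f/2 → f/2.2 → f/2.5 → f/2.8 → f/3.2 → f/3.5 → f/4 → f/4.5 → f/5 → f/5.6 — count the steps: 15 third-stops = 5 stops.

5 stops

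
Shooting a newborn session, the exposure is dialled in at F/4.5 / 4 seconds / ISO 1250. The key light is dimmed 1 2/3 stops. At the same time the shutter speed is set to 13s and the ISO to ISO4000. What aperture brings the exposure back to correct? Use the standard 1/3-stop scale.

Scene light: 1 2/3 stops darker.
Shutter speed: 4 → 5 → 6 → 8 → 10 → 13 — 1 2/3 stops longer (brighter).
ISO: 1250 → 1600 → 2000 → 2500 → 3200 → 4000 — 1 2/3 stops raised (brighter).
Net so far: 1 2/3 stops brighter. Aperture: f/4.5 → f/5 → f/5.6 → f/6.3 → f/7.1 → f/8.

f/8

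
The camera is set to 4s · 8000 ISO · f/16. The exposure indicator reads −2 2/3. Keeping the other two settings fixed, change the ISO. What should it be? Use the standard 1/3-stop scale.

Underexposed by 2 2/3 stops → need 2 2/3 stops brighter.
ISO: 8000 → 10000 → 12800 → 16000 → 20000 → 25600 → 32000 → 40000 → 51200.

ISO 51200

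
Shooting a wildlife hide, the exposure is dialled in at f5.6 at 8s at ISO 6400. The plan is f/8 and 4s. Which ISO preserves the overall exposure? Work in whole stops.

ISO 25600

Aperture: f/5.6 → f/8 — 1 stop narrower (darker).
Shutter speed: 8 → 4 — 1 stop faster (darker).
Net change so far: 2 stops darker. Offset with the ISO: 6400 → 12800 → 25600.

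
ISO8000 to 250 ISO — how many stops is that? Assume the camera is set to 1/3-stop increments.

8000 → 6400 → 5000 → 4000 → 3200 → 2500 → 2000 → 1600 → 1250 → 1000 → 800 → 640 → 500 → 400 → 320 → 250 — count the steps: 15 third-stops = 5 stops.

5 stops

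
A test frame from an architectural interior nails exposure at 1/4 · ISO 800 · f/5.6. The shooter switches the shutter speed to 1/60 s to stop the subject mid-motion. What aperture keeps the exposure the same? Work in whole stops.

Shutter speed: 1/4 → 1/8 → 1/15 → 1/30 → 1/60 — 4 stops shorter (darker).
Need 4 stops brighter from the aperture: f/5.6 → f/4 → f/2.8 → f/2 → f/1.4.

f/1.4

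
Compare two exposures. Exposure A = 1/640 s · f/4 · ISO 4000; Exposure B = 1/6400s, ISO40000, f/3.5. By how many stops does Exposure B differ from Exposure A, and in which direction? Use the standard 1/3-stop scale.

1/3 stop brighter

Aperture: f/4 → f/3.5 — 1/3 stop wider (brighter).
Shutter speed: 1/640 → 1/800 → 1/1000 → 1/1250 → 1/1600 → 1/2000 → 1/2500 → 1/3200 → 1/4000 → 1/5000 → 1/6400 — 3 1/3 stops faster (darker).
ISO: 4000 → 5000 → 6400 → 8000 → 10000 → 12800 → 16000 → 20000 → 25600 → 32000 → 40000 — 3 1/3 stops raised (brighter).
Net: +1/3 −3 1/3 +3 1/3 = +1/3 stops.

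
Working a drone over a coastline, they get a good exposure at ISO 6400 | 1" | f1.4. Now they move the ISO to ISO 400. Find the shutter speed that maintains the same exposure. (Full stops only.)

15 s

ISO: 6400 → 3200 → 1600 → 800 → 400 — 4 stops lower (darker).
Need 4 stops brighter from the shutter speed: 1 → 2 → 4 → 8 → 15.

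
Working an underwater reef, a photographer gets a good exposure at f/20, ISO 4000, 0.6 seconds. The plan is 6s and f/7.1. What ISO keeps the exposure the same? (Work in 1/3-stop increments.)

ISO 50

Shutter speed: 0.6 → 0.8 → 1 → 1.3 → 1.6 → 2 → 2.5 → 3.2 → 4 → 5 → 6 — 3 1/3 stops longer (brighter).
Aperture: f/20 → f/18 → f/16 → f/14 → f/13 → f/11 → f/10 → f/9 → f/8 → f/7.1 — 3 stops wider (brighter).
Net change so far: 6 1/3 stops brighter. Offset with the ISO: 4000 → 3200 → 2500 → 2000 → 1600 → 1250 → 1000 → 800 → 640 → 500 → 400 → 320 → 250 → 200 → 160 → 125 → 100 → 80 → 64 → 50.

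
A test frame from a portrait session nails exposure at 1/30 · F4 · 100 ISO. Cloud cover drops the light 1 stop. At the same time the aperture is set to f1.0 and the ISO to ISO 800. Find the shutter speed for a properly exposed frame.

1/2000s

Scene light: 1 stop darker.
Aperture: f/4 → f/2.8 → f/2 → f/1.4 → f/1.0 — 4 stops larger aperture (brighter).
ISO: 100 → 200 → 400 → 800 — 3 stops higher (brighter).
Net so far: 6 stops brighter. Shutter speed: 1/30 → 1/60 → 1/125 → 1/250 → 1/500 → 1/1000 → 1/2000.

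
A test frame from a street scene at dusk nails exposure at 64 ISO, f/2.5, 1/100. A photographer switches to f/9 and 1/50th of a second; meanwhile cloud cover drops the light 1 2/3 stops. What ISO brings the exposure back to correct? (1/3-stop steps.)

Scene light: 1 2/3 stops darker.
Aperture: f/2.5 → f/2.8 → f/3.2 → f/3.5 → f/4 → f/4.5 → f/5 → f/5.6 → f/6.3 → f/7.1 → f/8 → f/9 — 3 2/3 stops smaller aperture (darker).
Shutter speed: 1/100 → 1/80 → 1/60 → 1/50 — 1 stop slower (brighter).
Net so far: 4 1/3 stops darker. ISO: 64 → 80 → 100 → 125 → 160 → 200 → 250 → 320 → 400 → 500 → 640 → 800 → 1000 → 1250.

ISO 1250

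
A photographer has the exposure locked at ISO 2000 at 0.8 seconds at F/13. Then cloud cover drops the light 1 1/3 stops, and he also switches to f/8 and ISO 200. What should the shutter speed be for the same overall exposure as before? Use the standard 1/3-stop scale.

Scene light: 1 1/3 stops darker.
Aperture: f/13 → f/11 → f/10 → f/9 → f/8 — 1 1/3 stops wider (brighter).
ISO: 2000 → 1600 → 1250 → 1000 → 800 → 640 → 500 → 400 → 320 → 250 → 200 — 3 1/3 stops dropped (darker).
Net so far: 3 1/3 stops darker. Shutter speed: 0.8 → 1 → 1.3 → 1.6 → 2 → 2.5 → 3.2 → 4 → 5 → 6 → 8.

8 s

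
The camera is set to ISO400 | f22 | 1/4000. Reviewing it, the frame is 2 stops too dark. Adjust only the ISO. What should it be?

ISO 1600

Underexposed by 2 stops → need 2 stops brighter.
ISO: 400 → 800 → 1600.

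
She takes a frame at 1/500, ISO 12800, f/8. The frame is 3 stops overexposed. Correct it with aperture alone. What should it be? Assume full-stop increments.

f/22

Overexposed by 3 stops → need 3 stops darker.
Aperture: f/8 → f/11 → f/16 → f/22.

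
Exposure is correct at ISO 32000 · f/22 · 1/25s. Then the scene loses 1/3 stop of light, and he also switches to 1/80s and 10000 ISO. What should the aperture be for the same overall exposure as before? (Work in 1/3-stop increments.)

Scene light: 1/3 stop darker.
Shutter speed: 1/25 → 1/30 → 1/40 → 1/50 → 1/60 → 1/80 — 1 2/3 stops faster (darker).
ISO: 32000 → 25600 → 20000 → 16000 → 12800 → 10000 — 1 2/3 stops lower (darker).
Net so far: 3 2/3 stops darker. Aperture: f/22 → f/20 → f/18 → f/16 → f/14 → f/13 → f/11 → f/10 → f/9 → f/8 → f/7.1 → f/6.3.

f/6.3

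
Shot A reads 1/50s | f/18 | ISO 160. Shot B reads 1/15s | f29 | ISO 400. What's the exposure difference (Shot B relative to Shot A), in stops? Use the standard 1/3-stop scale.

1 2/3 stops brighter

Aperture: f/18 → f/20 → f/22 → f/25 → f/29 — 1 1/3 stops stopped down (darker).
Shutter speed: 1/50 → 1/40 → 1/30 → 1/25 → 1/20 → 1/15 — 1 2/3 stops longer (brighter).
ISO: 160 → 200 → 250 → 320 → 400 — 1 1/3 stops higher (brighter).
Net: −1 1/3 +1 2/3 +1 1/3 = +1 2/3 stops.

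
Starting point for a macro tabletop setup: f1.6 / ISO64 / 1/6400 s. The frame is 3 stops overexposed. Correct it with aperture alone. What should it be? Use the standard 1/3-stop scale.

Overexposed by 3 stops → need 3 stops darker.
Aperture: f/1.6 → f/1.8 → f/2 → f/2.2 → f/2.5 → f/2.8 → f/3.2 → f/3.5 → f/4 → f/4.5.

f/4.5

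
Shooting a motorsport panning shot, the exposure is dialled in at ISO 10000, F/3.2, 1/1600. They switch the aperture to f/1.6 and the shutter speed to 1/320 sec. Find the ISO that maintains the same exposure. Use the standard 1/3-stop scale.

Aperture: f/3.2 → f/2.8 → f/2.5 → f/2.2 → f/2 → f/1.8 → f/1.6 — 2 stops opened up (brighter).
Shutter speed: 1/1600 → 1/1250 → 1/1000 → 1/800 → 1/640 → 1/500 → 1/400 → 1/320 — 2 1/3 stops slower (brighter).
Net change so far: 4 1/3 stops brighter. Offset with the ISO: 10000 → 8000 → 6400 → 5000 → 4000 → 3200 → 2500 → 2000 → 1600 → 1250 → 1000 → 800 → 640 → 500.

ISO 500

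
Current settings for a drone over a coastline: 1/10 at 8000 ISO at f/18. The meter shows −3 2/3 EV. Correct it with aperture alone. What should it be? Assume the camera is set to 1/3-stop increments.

Underexposed by 3 2/3 stops → need 3 2/3 stops brighter.
Aperture: f/18 → f/16 → f/14 → f/13 → f/11 → f/10 → f/9 → f/8 → f/7.1 → f/6.3 → f/5.6 → f/5.

f/5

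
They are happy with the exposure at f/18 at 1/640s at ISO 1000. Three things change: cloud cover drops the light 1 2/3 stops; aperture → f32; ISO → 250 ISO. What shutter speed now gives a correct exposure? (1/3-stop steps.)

1/15s

Scene light: 1 2/3 stops darker.
Aperture: f/18 → f/20 → f/22 → f/25 → f/29 → f/32 — 1 2/3 stops stopped down (darker).
ISO: 1000 → 800 → 640 → 500 → 400 → 320 → 250 — 2 stops lower (darker).
Net so far: 5 1/3 stops darker. Shutter speed: 1/640 → 1/500 → 1/400 → 1/320 → 1/250 → 1/200 → 1/160 → 1/125 → 1/100 → 1/80 → 1/60 → 1/50 → 1/40 → 1/30 → 1/25 → 1/20 → 1/15.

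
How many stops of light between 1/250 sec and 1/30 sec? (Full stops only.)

1/250 → 1/125 → 1/60 → 1/30 — count the steps: 3 stops.

3 stops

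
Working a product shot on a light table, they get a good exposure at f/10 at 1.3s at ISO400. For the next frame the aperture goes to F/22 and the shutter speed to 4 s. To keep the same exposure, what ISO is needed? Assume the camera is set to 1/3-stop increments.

Aperture: f/10 → f/11 → f/13 → f/14 → f/16 → f/18 → f/20 → f/22 — 2 1/3 stops smaller aperture (darker).
Shutter speed: 1.3 → 1.6 → 2 → 2.5 → 3.2 → 4 — 1 2/3 stops longer (brighter).
Net change so far: 2/3 stop darker. Offset with the ISO: 400 → 500 → 640.

ISO 640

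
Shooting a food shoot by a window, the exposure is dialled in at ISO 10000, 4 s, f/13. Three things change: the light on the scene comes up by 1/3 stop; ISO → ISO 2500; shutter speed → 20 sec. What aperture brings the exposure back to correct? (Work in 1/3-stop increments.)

f/16

Scene light: 1/3 stop brighter.
ISO: 10000 → 8000 → 6400 → 5000 → 4000 → 3200 → 2500 — 2 stops lower (darker).
Shutter speed: 4 → 5 → 6 → 8 → 10 → 13 → 15 → 20 — 2 1/3 stops longer (brighter).
Net so far: 2/3 stop brighter. Aperture: f/13 → f/14 → f/16.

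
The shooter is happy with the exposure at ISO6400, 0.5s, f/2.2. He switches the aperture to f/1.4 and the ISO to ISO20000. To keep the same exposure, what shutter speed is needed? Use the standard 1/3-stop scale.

Aperture: f/2.2 → f/2 → f/1.8 → f/1.6 → f/1.4 — 1 1/3 stops opened up (brighter).
ISO: 6400 → 8000 → 10000 → 12800 → 16000 → 20000 — 1 2/3 stops higher (brighter).
Net change so far: 3 stops brighter. Offset with the shutter speed: 0.5 → 0.4 → 0.3 → 1/4 → 1/5 → 1/6 → 1/8 → 1/10 → 1/13 → 1/15.

1/15s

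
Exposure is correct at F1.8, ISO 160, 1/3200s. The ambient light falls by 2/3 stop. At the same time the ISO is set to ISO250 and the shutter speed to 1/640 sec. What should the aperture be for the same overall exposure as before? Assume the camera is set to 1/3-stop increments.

f/4

Scene light: 2/3 stop darker.
ISO: 160 → 200 → 250 — 2/3 stop raised (brighter).
Shutter speed: 1/3200 → 1/2500 → 1/2000 → 1/1600 → 1/1250 → 1/1000 → 1/800 → 1/640 — 2 1/3 stops slower (brighter).
Net so far: 2 1/3 stops brighter. Aperture: f/1.8 → f/2 → f/2.2 → f/2.5 → f/2.8 → f/3.2 → f/3.5 → f/4.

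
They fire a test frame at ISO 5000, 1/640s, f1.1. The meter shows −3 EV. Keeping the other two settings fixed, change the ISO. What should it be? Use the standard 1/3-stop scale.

Underexposed by 3 stops → need 3 stops brighter.
ISO: 5000 → 6400 → 8000 → 10000 → 12800 → 16000 → 20000 → 25600 → 32000 → 40000.

ISO 40000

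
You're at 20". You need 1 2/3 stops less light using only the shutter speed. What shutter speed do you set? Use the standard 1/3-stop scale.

Shutter speed: 20 → 15 → 13 → 10 → 8 → 6 — 1 2/3 stops faster (darker).

6 s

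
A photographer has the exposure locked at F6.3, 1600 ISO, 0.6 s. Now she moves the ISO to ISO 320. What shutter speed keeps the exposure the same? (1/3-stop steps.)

3.2 s

ISO: 1600 → 1250 → 1000 → 800 → 640 → 500 → 400 → 320 — 2 1/3 stops lower (darker).
Need 2 1/3 stops brighter from the shutter speed: 0.6 → 0.8 → 1 → 1.3 → 1.6 → 2 → 2.5 → 3.2.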